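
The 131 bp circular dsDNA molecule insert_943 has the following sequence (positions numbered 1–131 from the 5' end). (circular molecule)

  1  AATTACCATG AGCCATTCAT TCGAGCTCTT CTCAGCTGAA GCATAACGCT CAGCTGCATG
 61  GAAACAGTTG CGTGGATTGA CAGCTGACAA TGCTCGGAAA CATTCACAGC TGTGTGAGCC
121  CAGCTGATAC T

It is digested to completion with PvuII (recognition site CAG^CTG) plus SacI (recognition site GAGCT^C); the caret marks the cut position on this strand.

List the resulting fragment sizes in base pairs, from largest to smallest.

35, 30, 26, 18, 14, 8 bp

PvuII sites (CAGCTG) start at positions 33, 51, 81, 107, 121.
PvuII cuts after base 3 of each site, so after positions 35, 53, 83, 109, 123.
The SacI site (GAGCTC) starts at position 23.
SacI cuts after base 5 of each site (before the last base), so after position 27.
Combined cut positions: 27, 35, 53, 83, 109, 123.
Circular molecule, 6 cuts → 6 fragments:
  28–35 → 8 bp
  36–53 → 18 bp
  54–83 → 30 bp
  84–109 → 26 bp
  110–123 → 14 bp
  124–131 then 1–27 → 8 + 27 = 35 bp
Sorted largest to smallest: 35, 30, 26, 18, 14, 8 bp.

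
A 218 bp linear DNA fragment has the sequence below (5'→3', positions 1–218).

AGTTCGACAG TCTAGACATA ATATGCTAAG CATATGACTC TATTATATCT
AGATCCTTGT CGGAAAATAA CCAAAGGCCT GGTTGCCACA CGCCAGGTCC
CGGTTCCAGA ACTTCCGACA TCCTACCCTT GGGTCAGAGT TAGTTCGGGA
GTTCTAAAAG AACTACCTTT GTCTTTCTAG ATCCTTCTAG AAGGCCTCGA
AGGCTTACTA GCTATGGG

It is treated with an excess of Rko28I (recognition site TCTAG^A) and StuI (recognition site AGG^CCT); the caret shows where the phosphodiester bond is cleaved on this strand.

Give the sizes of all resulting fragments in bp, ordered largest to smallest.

103, 37, 25, 24, 15, 10, 4 bp

Rko28I sites (TCTAGA) start at positions 11, 48, 176, 186.
Rko28I cuts after base 5 of each site (before the last base), so after positions 15, 52, 180, 190.
StuI sites (AGGCCT) start at positions 75, 192.
StuI cuts after base 3 of each site, so after positions 77, 194.
Combined cut positions: 15, 52, 77, 180, 190, 194.
Linear molecule, 6 cuts → 7 fragments:
  1–15 → 15 bp
  16–52 → 37 bp
  53–77 → 25 bp
  78–180 → 103 bp
  181–190 → 10 bp
  191–194 → 4 bp
  195–218 → 24 bp
Sorted largest to smallest: 103, 37, 25, 24, 15, 10, 4 bp.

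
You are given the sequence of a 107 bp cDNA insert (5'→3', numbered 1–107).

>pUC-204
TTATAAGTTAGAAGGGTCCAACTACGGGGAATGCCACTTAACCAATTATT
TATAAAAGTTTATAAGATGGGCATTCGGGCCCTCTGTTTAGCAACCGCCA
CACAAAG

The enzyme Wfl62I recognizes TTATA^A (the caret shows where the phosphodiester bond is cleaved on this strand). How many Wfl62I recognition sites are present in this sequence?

TTATAA occurs starting at positions 1, 50, 60.
Wfl62I cuts at 3 sites.

3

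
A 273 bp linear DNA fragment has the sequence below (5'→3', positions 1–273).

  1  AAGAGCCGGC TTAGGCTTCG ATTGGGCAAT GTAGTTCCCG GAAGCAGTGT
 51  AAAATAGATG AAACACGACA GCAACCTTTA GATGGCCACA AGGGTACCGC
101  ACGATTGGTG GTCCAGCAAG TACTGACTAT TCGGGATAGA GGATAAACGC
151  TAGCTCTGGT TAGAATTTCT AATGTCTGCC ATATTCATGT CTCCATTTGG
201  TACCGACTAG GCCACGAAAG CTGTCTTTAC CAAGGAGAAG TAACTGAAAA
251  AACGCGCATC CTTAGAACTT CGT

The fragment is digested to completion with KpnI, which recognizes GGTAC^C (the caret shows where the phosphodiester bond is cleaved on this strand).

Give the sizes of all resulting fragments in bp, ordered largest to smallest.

106, 97, 70 bp

KpnI sites (GGTACC) start at positions 93, 199.
KpnI cuts after base 5 of each site (before the last base), so after positions 97, 203.
Linear molecule, 2 cuts → 3 fragments:
  1–97 → 97 bp
  98–203 → 106 bp
  204–273 → 70 bp
Sorted largest to smallest: 106, 97, 70 bp.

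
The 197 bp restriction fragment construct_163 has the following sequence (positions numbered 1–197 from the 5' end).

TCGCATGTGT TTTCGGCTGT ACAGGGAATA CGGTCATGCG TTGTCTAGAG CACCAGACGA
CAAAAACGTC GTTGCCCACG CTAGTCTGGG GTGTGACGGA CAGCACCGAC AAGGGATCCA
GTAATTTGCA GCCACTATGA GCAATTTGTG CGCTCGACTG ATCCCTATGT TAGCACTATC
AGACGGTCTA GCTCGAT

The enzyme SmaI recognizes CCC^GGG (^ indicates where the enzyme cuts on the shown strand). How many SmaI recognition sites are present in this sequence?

No occurrence of CCCGGG is present in the sequence.
SmaI does not cut: 0 sites.

0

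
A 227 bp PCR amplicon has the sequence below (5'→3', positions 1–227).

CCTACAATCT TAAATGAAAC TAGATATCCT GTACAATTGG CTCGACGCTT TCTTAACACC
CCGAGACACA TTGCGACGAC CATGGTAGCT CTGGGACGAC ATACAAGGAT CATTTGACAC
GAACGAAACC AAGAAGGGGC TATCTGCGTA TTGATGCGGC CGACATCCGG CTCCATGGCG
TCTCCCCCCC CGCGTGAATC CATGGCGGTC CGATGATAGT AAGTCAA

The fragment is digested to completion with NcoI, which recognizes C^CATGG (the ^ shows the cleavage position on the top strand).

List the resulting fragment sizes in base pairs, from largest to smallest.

93, 80, 27, 27 bp

NcoI sites (CCATGG) start at positions 80, 173, 200.
NcoI cuts after the first base of each site, so after positions 80, 173, 200.
Linear molecule, 3 cuts → 4 fragments:
  1–80 → 80 bp
  81–173 → 93 bp
  174–200 → 27 bp
  201–227 → 27 bp
Sorted largest to smallest: 93, 80, 27, 27 bp.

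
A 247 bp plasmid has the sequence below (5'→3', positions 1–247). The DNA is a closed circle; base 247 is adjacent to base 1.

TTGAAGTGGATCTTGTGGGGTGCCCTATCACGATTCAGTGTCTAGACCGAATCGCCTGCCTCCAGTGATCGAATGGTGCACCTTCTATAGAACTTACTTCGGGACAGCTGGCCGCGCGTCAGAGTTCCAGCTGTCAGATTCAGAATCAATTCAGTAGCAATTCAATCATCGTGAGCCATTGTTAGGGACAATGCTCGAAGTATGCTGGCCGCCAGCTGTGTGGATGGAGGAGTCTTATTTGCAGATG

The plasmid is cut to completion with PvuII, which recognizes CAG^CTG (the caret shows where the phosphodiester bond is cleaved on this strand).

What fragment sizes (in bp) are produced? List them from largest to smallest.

PvuII sites (CAGCTG) start at positions 105, 128, 213.
PvuII cuts after base 3 of each site, so after positions 107, 130, 215.
Circular molecule, 3 cuts → 3 fragments:
  108–130 → 23 bp
  131–215 → 85 bp
  216–247 then 1–107 → 32 + 107 = 139 bp
Sorted largest to smallest: 139, 85, 23 bp.

139, 85, 23 bp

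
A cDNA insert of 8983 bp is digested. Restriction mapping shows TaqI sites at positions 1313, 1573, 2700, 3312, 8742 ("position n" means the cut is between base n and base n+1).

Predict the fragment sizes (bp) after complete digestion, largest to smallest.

5430, 1313, 1127, 612, 260, 241 bp

Linear molecule, 5 cuts → 6 fragments:
  1313 − 0 = 1313 bp
  1573 − 1313 = 260 bp
  2700 − 1573 = 1127 bp
  3312 − 2700 = 612 bp
  8742 − 3312 = 5430 bp
  8983 − 8742 = 241 bp
Sorted largest to smallest: 5430, 1313, 1127, 612, 260, 241 bp.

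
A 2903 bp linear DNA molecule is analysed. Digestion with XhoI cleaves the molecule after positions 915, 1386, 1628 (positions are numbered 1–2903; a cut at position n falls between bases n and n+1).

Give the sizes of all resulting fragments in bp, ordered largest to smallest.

Linear molecule, 3 cuts → 4 fragments:
  915 − 0 = 915 bp
  1386 − 915 = 471 bp
  1628 − 1386 = 242 bp
  2903 − 1628 = 1275 bp
Sorted largest to smallest: 1275, 915, 471, 242 bp.

1275, 915, 471, 242 bp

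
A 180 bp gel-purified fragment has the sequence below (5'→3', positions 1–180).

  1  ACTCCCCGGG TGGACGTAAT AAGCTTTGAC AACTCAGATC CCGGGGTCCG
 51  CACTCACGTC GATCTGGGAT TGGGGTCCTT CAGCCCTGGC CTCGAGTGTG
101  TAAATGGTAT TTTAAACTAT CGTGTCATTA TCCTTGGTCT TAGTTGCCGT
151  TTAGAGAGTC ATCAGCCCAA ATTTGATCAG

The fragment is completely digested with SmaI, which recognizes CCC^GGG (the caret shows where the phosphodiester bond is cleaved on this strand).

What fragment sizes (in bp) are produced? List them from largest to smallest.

138, 35, 7 bp

SmaI sites (CCCGGG) start at positions 5, 40.
SmaI cuts after base 3 of each site, so after positions 7, 42.
Linear molecule, 2 cuts → 3 fragments:
  1–7 → 7 bp
  8–42 → 35 bp
  43–180 → 138 bp
Sorted largest to smallest: 138, 35, 7 bp.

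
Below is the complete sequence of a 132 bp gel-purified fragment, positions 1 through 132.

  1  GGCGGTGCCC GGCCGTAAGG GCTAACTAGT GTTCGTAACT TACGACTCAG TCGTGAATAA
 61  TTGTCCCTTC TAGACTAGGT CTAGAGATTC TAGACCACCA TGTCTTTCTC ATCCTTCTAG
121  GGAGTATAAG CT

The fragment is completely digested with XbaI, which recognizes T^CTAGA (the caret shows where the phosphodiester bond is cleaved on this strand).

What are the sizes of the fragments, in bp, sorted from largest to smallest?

69, 43, 11, 9 bp

XbaI sites (TCTAGA) start at positions 69, 80, 89.
XbaI cuts after the first base of each site, so after positions 69, 80, 89.
Linear molecule, 3 cuts → 4 fragments:
  1–69 → 69 bp
  70–80 → 11 bp
  81–89 → 9 bp
  90–132 → 43 bp
Sorted largest to smallest: 69, 43, 11, 9 bp.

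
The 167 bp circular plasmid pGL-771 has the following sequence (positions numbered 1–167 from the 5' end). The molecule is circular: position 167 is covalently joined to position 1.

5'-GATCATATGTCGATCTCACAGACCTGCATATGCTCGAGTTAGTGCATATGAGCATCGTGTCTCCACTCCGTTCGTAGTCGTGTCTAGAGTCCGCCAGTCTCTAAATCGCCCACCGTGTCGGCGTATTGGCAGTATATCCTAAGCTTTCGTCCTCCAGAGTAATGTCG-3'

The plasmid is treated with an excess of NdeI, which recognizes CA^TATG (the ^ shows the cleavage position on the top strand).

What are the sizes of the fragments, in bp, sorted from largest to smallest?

126, 23, 18 bp

NdeI sites (CATATG) start at positions 4, 27, 45.
NdeI cuts after base 2 of each site, so after positions 5, 28, 46.
Circular molecule, 3 cuts → 3 fragments:
  6–28 → 23 bp
  29–46 → 18 bp
  47–167 then 1–5 → 121 + 5 = 126 bp
Sorted largest to smallest: 126, 23, 18 bp.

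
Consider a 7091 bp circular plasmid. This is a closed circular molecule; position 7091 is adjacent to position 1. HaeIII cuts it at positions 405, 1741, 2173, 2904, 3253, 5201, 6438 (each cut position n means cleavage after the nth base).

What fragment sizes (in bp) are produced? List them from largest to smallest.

Circular molecule, 7 cuts → 7 fragments:
  1741 − 405 = 1336 bp
  2173 − 1741 = 432 bp
  2904 − 2173 = 731 bp
  3253 − 2904 = 349 bp
  5201 − 3253 = 1948 bp
  6438 − 5201 = 1237 bp
  wrap: 7091 − 6438 + 405 = 1058 bp
Sorted largest to smallest: 1948, 1336, 1237, 1058, 731, 432, 349 bp.

1948, 1336, 1237, 1058, 731, 432, 349 bp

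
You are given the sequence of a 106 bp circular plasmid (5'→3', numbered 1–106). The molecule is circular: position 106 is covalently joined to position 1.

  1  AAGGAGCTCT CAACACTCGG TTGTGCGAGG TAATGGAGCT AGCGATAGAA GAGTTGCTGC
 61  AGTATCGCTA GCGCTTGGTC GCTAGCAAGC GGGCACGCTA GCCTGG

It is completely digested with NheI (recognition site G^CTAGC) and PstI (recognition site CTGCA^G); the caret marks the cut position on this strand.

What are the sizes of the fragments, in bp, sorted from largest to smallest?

47, 23, 16, 14, 6 bp

NheI sites (GCTAGC) start at positions 38, 67, 81, 97.
NheI cuts after the first base of each site, so after positions 38, 67, 81, 97.
The PstI site (CTGCAG) starts at position 57.
PstI cuts after base 5 of each site (before the last base), so after position 61.
Combined cut positions: 38, 61, 67, 81, 97.
Circular molecule, 5 cuts → 5 fragments:
  39–61 → 23 bp
  62–67 → 6 bp
  68–81 → 14 bp
  82–97 → 16 bp
  98–106 then 1–38 → 9 + 38 = 47 bp
Sorted largest to smallest: 47, 23, 16, 14, 6 bp.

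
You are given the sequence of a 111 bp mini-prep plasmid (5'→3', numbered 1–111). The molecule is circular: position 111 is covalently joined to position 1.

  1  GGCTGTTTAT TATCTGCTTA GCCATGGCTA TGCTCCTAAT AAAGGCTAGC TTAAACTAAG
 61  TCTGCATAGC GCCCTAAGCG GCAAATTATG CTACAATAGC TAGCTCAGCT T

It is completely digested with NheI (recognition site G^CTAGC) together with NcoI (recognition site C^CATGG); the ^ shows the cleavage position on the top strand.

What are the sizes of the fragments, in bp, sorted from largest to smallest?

54, 34, 23 bp

NheI sites (GCTAGC) start at positions 45, 99.
NheI cuts after the first base of each site, so after positions 45, 99.
The NcoI site (CCATGG) starts at position 22.
NcoI cuts after the first base of each site, so after position 22.
Combined cut positions: 22, 45, 99.
Circular molecule, 3 cuts → 3 fragments:
  23–45 → 23 bp
  46–99 → 54 bp
  100–111 then 1–22 → 12 + 22 = 34 bp
Sorted largest to smallest: 54, 34, 23 bp.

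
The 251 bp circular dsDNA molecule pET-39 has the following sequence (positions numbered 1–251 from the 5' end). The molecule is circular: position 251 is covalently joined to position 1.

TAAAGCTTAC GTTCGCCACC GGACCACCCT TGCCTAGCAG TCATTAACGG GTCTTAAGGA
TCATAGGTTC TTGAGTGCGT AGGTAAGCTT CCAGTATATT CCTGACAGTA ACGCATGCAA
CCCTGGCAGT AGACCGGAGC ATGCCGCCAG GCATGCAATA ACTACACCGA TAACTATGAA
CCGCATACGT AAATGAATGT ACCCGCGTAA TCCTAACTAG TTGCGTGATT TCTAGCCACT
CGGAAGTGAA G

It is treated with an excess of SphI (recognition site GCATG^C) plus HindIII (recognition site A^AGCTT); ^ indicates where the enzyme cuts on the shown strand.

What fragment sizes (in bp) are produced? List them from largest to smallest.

SphI sites (GCATGC) start at positions 113, 139, 151.
SphI cuts after base 5 of each site (before the last base), so after positions 117, 143, 155.
HindIII sites (AAGCTT) start at positions 3, 85.
HindIII cuts after the first base of each site, so after positions 3, 85.
Combined cut positions: 3, 85, 117, 143, 155.
Circular molecule, 5 cuts → 5 fragments:
  4–85 → 82 bp
  86–117 → 32 bp
  118–143 → 26 bp
  144–155 → 12 bp
  156–251 then 1–3 → 96 + 3 = 99 bp
Sorted largest to smallest: 99, 82, 32, 26, 12 bp.

99, 82, 32, 26, 12 bp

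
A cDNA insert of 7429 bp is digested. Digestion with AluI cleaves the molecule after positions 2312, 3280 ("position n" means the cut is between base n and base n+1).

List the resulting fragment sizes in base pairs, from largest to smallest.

Linear molecule, 2 cuts → 3 fragments:
  2312 − 0 = 2312 bp
  3280 − 2312 = 968 bp
  7429 − 3280 = 4149 bp
Sorted largest to smallest: 4149, 2312, 968 bp.

4149, 2312, 968 bp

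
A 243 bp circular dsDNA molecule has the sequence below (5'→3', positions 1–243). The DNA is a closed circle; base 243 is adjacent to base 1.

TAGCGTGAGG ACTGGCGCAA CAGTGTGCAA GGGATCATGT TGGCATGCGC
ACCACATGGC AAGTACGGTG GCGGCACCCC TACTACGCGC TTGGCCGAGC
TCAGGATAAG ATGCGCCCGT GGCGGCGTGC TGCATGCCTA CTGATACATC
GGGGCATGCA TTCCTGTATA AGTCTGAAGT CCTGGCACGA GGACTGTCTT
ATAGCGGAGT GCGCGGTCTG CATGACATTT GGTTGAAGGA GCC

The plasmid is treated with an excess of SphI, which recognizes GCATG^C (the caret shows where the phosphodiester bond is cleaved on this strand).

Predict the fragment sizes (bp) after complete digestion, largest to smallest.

SphI sites (GCATGC) start at positions 43, 132, 154.
SphI cuts after base 5 of each site (before the last base), so after positions 47, 136, 158.
Circular molecule, 3 cuts → 3 fragments:
  48–136 → 89 bp
  137–158 → 22 bp
  159–243 then 1–47 → 85 + 47 = 132 bp
Sorted largest to smallest: 132, 89, 22 bp.

132, 89, 22 bp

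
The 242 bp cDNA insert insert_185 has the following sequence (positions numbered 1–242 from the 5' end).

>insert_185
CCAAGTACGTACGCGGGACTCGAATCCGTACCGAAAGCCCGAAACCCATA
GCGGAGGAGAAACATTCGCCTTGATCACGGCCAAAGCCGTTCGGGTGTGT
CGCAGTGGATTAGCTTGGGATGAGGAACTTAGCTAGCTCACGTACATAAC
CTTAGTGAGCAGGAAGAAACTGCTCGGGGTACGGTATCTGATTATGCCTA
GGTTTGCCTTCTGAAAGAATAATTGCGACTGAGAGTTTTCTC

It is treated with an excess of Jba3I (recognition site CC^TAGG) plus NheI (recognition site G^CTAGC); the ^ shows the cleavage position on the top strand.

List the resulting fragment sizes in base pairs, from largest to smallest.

The Jba3I site (CCTAGG) starts at position 197.
Jba3I cuts after base 2 of each site, so after position 198.
The NheI site (GCTAGC) starts at position 132.
NheI cuts after the first base of each site, so after position 132.
Combined cut positions: 132, 198.
Linear molecule, 2 cuts → 3 fragments:
  1–132 → 132 bp
  133–198 → 66 bp
  199–242 → 44 bp
Sorted largest to smallest: 132, 66, 44 bp.

132, 66, 44 bp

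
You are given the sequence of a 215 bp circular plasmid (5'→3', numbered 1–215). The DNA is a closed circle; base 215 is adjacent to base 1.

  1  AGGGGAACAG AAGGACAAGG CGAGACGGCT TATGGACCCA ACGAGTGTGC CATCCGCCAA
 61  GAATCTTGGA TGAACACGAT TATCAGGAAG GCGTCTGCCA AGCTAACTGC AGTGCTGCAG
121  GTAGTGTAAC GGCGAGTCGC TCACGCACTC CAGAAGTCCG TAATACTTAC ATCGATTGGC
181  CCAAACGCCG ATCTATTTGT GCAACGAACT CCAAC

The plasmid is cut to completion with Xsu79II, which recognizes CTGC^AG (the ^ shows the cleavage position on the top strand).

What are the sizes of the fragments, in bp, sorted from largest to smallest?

207, 8 bp

Xsu79II sites (CTGCAG) start at positions 107, 115.
Xsu79II cuts after base 4 of each site, so after positions 110, 118.
Circular molecule, 2 cuts → 2 fragments:
  111–118 → 8 bp
  119–215 then 1–110 → 97 + 110 = 207 bp
Sorted largest to smallest: 207, 8 bp.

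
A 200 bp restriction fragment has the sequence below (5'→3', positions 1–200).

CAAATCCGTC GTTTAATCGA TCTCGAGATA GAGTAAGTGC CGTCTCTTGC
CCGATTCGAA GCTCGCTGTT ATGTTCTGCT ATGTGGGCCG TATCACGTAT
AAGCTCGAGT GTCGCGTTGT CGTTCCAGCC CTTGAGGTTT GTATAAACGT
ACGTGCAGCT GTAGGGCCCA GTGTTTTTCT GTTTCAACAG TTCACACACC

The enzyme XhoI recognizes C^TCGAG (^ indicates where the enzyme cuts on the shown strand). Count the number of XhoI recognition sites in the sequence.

2

CTCGAG occurs starting at positions 22, 104.
XhoI cuts at 2 sites.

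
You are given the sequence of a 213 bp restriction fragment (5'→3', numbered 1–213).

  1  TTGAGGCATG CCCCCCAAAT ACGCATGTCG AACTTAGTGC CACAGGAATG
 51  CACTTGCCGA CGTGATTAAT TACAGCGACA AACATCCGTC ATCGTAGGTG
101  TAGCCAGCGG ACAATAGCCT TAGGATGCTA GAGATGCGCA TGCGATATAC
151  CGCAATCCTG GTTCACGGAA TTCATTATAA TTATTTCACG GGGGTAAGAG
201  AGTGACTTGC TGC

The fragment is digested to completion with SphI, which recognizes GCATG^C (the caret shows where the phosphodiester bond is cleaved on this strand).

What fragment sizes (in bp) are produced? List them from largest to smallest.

132, 71, 10 bp

SphI sites (GCATGC) start at positions 6, 138.
SphI cuts after base 5 of each site (before the last base), so after positions 10, 142.
Linear molecule, 2 cuts → 3 fragments:
  1–10 → 10 bp
  11–142 → 132 bp
  143–213 → 71 bp
Sorted largest to smallest: 132, 71, 10 bp.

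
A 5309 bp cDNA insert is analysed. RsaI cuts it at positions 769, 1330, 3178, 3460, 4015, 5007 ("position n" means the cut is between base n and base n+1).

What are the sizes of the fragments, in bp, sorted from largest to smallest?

1848, 992, 769, 561, 555, 302, 282 bp

Linear molecule, 6 cuts → 7 fragments:
  769 − 0 = 769 bp
  1330 − 769 = 561 bp
  3178 − 1330 = 1848 bp
  3460 − 3178 = 282 bp
  4015 − 3460 = 555 bp
  5007 − 4015 = 992 bp
  5309 − 5007 = 302 bp
Sorted largest to smallest: 1848, 992, 769, 561, 555, 302, 282 bp.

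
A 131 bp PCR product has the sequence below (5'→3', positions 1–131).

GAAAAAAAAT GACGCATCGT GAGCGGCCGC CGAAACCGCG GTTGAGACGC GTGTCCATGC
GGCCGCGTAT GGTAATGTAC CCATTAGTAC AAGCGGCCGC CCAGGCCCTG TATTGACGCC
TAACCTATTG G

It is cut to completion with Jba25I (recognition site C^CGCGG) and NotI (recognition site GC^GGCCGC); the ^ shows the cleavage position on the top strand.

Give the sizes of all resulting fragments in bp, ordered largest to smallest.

37, 34, 24, 24, 12 bp

The Jba25I site (CCGCGG) starts at position 36.
Jba25I cuts after the first base of each site, so after position 36.
NotI sites (GCGGCCGC) start at positions 23, 59, 93.
NotI cuts after base 2 of each site, so after positions 24, 60, 94.
Combined cut positions: 24, 36, 60, 94.
Linear molecule, 4 cuts → 5 fragments:
  1–24 → 24 bp
  25–36 → 12 bp
  37–60 → 24 bp
  61–94 → 34 bp
  95–131 → 37 bp
Sorted largest to smallest: 37, 34, 24, 24, 12 bp.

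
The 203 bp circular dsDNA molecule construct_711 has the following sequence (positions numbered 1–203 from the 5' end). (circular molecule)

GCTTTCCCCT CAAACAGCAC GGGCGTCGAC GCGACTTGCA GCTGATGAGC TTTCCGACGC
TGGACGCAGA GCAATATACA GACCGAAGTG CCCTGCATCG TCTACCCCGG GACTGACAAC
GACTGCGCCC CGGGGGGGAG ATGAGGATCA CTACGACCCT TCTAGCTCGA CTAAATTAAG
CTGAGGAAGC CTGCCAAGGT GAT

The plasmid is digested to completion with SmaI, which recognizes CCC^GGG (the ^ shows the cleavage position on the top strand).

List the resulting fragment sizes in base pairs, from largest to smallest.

180, 23 bp

SmaI sites (CCCGGG) start at positions 106, 129.
SmaI cuts after base 3 of each site, so after positions 108, 131.
Circular molecule, 2 cuts → 2 fragments:
  109–131 → 23 bp
  132–203 then 1–108 → 72 + 108 = 180 bp
Sorted largest to smallest: 180, 23 bp.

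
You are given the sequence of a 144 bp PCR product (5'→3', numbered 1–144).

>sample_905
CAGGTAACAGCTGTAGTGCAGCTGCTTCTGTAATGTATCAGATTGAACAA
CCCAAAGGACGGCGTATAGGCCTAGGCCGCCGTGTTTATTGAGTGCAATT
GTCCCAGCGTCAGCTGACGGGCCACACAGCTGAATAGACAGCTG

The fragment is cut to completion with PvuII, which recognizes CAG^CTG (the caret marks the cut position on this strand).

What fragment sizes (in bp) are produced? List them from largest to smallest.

92, 16, 12, 11, 10, 3 bp

PvuII sites (CAGCTG) start at positions 8, 19, 111, 127, 139.
PvuII cuts after base 3 of each site, so after positions 10, 21, 113, 129, 141.
Linear molecule, 5 cuts → 6 fragments:
  1–10 → 10 bp
  11–21 → 11 bp
  22–113 → 92 bp
  114–129 → 16 bp
  130–141 → 12 bp
  142–144 → 3 bp
Sorted largest to smallest: 92, 16, 12, 11, 10, 3 bp.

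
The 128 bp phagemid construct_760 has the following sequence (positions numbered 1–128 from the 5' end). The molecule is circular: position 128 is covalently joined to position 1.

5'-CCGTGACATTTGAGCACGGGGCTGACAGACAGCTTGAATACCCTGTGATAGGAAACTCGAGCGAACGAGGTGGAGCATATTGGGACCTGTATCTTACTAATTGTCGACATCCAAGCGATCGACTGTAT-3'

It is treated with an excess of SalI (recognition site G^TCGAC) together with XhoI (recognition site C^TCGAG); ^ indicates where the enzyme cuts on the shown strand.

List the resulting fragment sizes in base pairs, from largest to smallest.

The SalI site (GTCGAC) starts at position 103.
SalI cuts after the first base of each site, so after position 103.
The XhoI site (CTCGAG) starts at position 56.
XhoI cuts after the first base of each site, so after position 56.
Combined cut positions: 56, 103.
Circular molecule, 2 cuts → 2 fragments:
  57–103 → 47 bp
  104–128 then 1–56 → 25 + 56 = 81 bp
Sorted largest to smallest: 81, 47 bp.

81, 47 bp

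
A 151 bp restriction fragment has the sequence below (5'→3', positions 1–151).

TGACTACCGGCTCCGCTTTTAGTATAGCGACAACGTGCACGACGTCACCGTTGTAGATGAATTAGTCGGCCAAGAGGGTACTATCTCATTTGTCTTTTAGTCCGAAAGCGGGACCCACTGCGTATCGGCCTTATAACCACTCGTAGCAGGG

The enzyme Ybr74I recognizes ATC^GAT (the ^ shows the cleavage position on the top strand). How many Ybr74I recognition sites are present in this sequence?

0

No occurrence of ATCGAT is present in the sequence.
Ybr74I does not cut: 0 sites.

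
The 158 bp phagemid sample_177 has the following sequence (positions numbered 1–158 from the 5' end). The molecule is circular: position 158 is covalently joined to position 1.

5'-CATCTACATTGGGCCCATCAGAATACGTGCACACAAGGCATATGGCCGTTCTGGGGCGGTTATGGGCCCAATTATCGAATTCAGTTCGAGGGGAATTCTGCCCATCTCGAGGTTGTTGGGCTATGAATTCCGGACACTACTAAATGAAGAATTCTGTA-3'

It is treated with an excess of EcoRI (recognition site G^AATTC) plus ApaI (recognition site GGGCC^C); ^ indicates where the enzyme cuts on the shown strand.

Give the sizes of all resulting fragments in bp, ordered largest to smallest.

EcoRI sites (GAATTC) start at positions 77, 93, 125, 149.
EcoRI cuts after the first base of each site, so after positions 77, 93, 125, 149.
ApaI sites (GGGCCC) start at positions 11, 64.
ApaI cuts after base 5 of each site (before the last base), so after positions 15, 68.
Combined cut positions: 15, 68, 77, 93, 125, 149.
Circular molecule, 6 cuts → 6 fragments:
  16–68 → 53 bp
  69–77 → 9 bp
  78–93 → 16 bp
  94–125 → 32 bp
  126–149 → 24 bp
  150–158 then 1–15 → 9 + 15 = 24 bp
Sorted largest to smallest: 53, 32, 24, 24, 16, 9 bp.

53, 32, 24, 24, 16, 9 bp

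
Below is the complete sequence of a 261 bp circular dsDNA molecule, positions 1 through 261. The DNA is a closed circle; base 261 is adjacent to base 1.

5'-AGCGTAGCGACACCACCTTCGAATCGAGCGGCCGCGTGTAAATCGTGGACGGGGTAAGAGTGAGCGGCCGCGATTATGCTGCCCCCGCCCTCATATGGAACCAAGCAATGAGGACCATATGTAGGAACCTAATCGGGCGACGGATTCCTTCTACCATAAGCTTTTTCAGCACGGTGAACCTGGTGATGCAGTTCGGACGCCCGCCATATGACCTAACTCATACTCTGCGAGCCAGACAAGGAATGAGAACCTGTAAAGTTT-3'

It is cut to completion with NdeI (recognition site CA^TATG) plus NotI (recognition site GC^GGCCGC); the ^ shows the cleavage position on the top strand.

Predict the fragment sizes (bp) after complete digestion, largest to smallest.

NdeI sites (CATATG) start at positions 92, 116, 205.
NdeI cuts after base 2 of each site, so after positions 93, 117, 206.
NotI sites (GCGGCCGC) start at positions 28, 64.
NotI cuts after base 2 of each site, so after positions 29, 65.
Combined cut positions: 29, 65, 93, 117, 206.
Circular molecule, 5 cuts → 5 fragments:
  30–65 → 36 bp
  66–93 → 28 bp
  94–117 → 24 bp
  118–206 → 89 bp
  207–261 then 1–29 → 55 + 29 = 84 bp
Sorted largest to smallest: 89, 84, 36, 28, 24 bp.

89, 84, 36, 28, 24 bp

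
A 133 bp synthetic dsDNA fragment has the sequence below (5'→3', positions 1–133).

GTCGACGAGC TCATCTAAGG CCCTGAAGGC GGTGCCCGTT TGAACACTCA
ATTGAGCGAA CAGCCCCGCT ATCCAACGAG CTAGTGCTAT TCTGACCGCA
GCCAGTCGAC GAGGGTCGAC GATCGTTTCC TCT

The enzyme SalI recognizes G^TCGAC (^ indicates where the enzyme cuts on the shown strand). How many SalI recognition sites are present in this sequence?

3

GTCGAC occurs starting at positions 1, 105, 115.
SalI cuts at 3 sites.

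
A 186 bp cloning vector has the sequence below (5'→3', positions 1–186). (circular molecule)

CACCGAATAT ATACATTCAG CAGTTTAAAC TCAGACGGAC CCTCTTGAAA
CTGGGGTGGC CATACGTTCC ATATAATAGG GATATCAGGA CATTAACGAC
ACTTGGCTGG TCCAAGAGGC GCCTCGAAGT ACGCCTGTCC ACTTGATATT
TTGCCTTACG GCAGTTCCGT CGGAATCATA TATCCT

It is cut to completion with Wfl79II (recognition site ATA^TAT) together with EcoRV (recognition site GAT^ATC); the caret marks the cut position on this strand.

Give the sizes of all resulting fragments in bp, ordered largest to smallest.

97, 74, 15 bp

Wfl79II sites (ATATAT) start at positions 7, 178.
Wfl79II cuts after base 3 of each site, so after positions 9, 180.
The EcoRV site (GATATC) starts at position 81.
EcoRV cuts after base 3 of each site, so after position 83.
Combined cut positions: 9, 83, 180.
Circular molecule, 3 cuts → 3 fragments:
  10–83 → 74 bp
  84–180 → 97 bp
  181–186 then 1–9 → 6 + 9 = 15 bp
Sorted largest to smallest: 97, 74, 15 bp.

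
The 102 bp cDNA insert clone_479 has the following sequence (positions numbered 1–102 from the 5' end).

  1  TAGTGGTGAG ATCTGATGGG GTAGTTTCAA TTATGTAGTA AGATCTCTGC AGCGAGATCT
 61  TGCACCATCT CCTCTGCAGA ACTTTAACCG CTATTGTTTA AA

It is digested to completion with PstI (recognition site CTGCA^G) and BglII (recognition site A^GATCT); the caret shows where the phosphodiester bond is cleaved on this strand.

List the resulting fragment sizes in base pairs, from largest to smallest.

32, 24, 23, 10, 9, 4 bp

PstI sites (CTGCAG) start at positions 47, 74.
PstI cuts after base 5 of each site (before the last base), so after positions 51, 78.
BglII sites (AGATCT) start at positions 9, 41, 55.
BglII cuts after the first base of each site, so after positions 9, 41, 55.
Combined cut positions: 9, 41, 51, 55, 78.
Linear molecule, 5 cuts → 6 fragments:
  1–9 → 9 bp
  10–41 → 32 bp
  42–51 → 10 bp
  52–55 → 4 bp
  56–78 → 23 bp
  79–102 → 24 bp
Sorted largest to smallest: 32, 24, 23, 10, 9, 4 bp.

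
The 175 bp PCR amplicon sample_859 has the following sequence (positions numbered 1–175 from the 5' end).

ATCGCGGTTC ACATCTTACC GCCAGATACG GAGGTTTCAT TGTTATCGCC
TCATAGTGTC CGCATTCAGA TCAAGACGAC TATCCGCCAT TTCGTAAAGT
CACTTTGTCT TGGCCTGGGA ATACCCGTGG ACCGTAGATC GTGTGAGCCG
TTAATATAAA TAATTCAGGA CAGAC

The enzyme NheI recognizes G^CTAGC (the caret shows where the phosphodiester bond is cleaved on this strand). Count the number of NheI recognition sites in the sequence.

0

No occurrence of GCTAGC is present in the sequence.
NheI does not cut: 0 sites.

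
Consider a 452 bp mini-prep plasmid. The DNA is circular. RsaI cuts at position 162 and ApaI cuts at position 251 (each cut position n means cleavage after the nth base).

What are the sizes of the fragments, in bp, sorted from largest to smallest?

363, 89 bp

Combined cut positions (sorted): 162, 251.
Circular molecule, 2 cuts → 2 fragments:
  251 − 162 = 89 bp
  wrap: 452 − 251 + 162 = 363 bp
Sorted largest to smallest: 363, 89 bp.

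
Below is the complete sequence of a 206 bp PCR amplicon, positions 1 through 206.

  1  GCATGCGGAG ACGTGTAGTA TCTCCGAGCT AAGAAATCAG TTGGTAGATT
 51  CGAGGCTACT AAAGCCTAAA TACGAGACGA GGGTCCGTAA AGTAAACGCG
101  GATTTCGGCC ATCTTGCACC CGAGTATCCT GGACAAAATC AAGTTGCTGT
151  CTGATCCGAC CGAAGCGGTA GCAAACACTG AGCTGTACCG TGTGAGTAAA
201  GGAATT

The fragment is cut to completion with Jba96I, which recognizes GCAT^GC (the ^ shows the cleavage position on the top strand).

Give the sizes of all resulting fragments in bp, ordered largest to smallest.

The Jba96I site (GCATGC) starts at position 1.
Jba96I cuts after base 4 of each site, so after position 4.
Linear molecule, 1 cut → 2 fragments:
  1–4 → 4 bp
  5–206 → 202 bp
Sorted largest to smallest: 202, 4 bp.

202, 4 bp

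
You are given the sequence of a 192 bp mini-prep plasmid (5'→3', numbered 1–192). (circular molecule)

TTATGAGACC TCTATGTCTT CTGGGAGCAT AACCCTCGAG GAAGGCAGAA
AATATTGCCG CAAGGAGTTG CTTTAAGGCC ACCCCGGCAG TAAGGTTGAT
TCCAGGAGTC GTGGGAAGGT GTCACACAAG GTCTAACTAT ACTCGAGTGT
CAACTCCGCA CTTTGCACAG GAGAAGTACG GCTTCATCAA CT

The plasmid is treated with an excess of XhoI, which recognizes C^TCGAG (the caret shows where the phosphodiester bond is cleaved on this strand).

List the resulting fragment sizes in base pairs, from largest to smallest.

107, 85 bp

XhoI sites (CTCGAG) start at positions 35, 142.
XhoI cuts after the first base of each site, so after positions 35, 142.
Circular molecule, 2 cuts → 2 fragments:
  36–142 → 107 bp
  143–192 then 1–35 → 50 + 35 = 85 bp
Sorted largest to smallest: 107, 85 bp.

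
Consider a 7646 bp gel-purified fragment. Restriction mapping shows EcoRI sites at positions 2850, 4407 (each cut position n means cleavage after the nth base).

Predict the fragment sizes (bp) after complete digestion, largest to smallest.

Linear molecule, 2 cuts → 3 fragments:
  2850 − 0 = 2850 bp
  4407 − 2850 = 1557 bp
  7646 − 4407 = 3239 bp
Sorted largest to smallest: 3239, 2850, 1557 bp.

3239, 2850, 1557 bp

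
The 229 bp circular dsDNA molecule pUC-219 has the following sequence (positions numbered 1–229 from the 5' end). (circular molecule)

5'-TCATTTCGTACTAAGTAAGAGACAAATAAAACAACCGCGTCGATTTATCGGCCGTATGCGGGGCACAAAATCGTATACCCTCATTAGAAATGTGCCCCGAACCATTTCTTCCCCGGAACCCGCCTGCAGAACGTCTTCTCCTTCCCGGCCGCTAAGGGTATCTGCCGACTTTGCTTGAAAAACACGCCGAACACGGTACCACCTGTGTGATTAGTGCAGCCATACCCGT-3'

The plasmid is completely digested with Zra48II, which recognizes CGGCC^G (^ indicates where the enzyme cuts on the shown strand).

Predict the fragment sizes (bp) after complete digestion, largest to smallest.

132, 97 bp

Zra48II sites (CGGCCG) start at positions 49, 146.
Zra48II cuts after base 5 of each site (before the last base), so after positions 53, 150.
Circular molecule, 2 cuts → 2 fragments:
  54–150 → 97 bp
  151–229 then 1–53 → 79 + 53 = 132 bp
Sorted largest to smallest: 132, 97 bp.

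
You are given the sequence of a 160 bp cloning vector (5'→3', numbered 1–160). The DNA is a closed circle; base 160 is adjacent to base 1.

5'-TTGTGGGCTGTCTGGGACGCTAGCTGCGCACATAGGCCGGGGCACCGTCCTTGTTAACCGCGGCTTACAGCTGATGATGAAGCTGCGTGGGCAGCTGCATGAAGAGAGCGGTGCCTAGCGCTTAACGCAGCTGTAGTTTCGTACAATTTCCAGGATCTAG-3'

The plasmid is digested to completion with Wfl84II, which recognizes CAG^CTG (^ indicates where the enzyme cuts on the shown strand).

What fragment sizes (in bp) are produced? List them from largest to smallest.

Wfl84II sites (CAGCTG) start at positions 68, 92, 128.
Wfl84II cuts after base 3 of each site, so after positions 70, 94, 130.
Circular molecule, 3 cuts → 3 fragments:
  71–94 → 24 bp
  95–130 → 36 bp
  131–160 then 1–70 → 30 + 70 = 100 bp
Sorted largest to smallest: 100, 36, 24 bp.

100, 36, 24 bp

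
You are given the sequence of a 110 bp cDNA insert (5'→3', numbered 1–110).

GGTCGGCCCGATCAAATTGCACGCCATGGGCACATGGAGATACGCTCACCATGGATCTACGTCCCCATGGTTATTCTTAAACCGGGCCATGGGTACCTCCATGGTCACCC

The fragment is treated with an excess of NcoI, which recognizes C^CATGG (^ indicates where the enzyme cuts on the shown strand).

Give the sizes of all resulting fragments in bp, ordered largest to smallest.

NcoI sites (CCATGG) start at positions 24, 49, 65, 87, 99.
NcoI cuts after the first base of each site, so after positions 24, 49, 65, 87, 99.
Linear molecule, 5 cuts → 6 fragments:
  1–24 → 24 bp
  25–49 → 25 bp
  50–65 → 16 bp
  66–87 → 22 bp
  88–99 → 12 bp
  100–110 → 11 bp
Sorted largest to smallest: 25, 24, 22, 16, 12, 11 bp.

25, 24, 22, 16, 12, 11 bp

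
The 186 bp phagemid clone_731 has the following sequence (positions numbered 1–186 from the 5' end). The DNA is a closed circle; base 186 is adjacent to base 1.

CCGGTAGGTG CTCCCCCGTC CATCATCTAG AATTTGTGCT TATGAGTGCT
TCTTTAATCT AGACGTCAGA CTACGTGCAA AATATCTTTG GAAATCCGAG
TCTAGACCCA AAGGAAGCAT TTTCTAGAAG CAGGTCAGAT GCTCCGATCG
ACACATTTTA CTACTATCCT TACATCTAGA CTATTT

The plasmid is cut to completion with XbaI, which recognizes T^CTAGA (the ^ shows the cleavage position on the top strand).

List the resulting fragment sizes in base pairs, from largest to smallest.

XbaI sites (TCTAGA) start at positions 26, 58, 101, 123, 175.
XbaI cuts after the first base of each site, so after positions 26, 58, 101, 123, 175.
Circular molecule, 5 cuts → 5 fragments:
  27–58 → 32 bp
  59–101 → 43 bp
  102–123 → 22 bp
  124–175 → 52 bp
  176–186 then 1–26 → 11 + 26 = 37 bp
Sorted largest to smallest: 52, 43, 37, 32, 22 bp.

52, 43, 37, 32, 22 bp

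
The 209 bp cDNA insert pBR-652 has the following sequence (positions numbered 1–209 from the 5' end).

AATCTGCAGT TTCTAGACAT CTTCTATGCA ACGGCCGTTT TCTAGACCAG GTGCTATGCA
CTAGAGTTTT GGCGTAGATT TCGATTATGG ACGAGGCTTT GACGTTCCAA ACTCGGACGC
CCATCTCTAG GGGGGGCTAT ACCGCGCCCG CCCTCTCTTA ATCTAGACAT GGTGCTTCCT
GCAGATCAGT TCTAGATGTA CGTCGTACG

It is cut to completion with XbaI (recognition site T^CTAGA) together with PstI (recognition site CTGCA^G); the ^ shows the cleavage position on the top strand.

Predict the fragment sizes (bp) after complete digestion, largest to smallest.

121, 29, 21, 18, 8, 8, 4 bp

XbaI sites (TCTAGA) start at positions 12, 41, 162, 191.
XbaI cuts after the first base of each site, so after positions 12, 41, 162, 191.
PstI sites (CTGCAG) start at positions 4, 179.
PstI cuts after base 5 of each site (before the last base), so after positions 8, 183.
Combined cut positions: 8, 12, 41, 162, 183, 191.
Linear molecule, 6 cuts → 7 fragments:
  1–8 → 8 bp
  9–12 → 4 bp
  13–41 → 29 bp
  42–162 → 121 bp
  163–183 → 21 bp
  184–191 → 8 bp
  192–209 → 18 bp
Sorted largest to smallest: 121, 29, 21, 18, 8, 8, 4 bp.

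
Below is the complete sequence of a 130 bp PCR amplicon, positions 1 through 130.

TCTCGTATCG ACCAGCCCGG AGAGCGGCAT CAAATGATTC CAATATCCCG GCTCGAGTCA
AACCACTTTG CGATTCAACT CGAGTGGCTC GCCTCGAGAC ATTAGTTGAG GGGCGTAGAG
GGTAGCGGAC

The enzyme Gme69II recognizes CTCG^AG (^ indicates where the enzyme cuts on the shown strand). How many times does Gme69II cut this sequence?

CTCGAG occurs starting at positions 52, 79, 93.
Gme69II cuts at 3 sites.

3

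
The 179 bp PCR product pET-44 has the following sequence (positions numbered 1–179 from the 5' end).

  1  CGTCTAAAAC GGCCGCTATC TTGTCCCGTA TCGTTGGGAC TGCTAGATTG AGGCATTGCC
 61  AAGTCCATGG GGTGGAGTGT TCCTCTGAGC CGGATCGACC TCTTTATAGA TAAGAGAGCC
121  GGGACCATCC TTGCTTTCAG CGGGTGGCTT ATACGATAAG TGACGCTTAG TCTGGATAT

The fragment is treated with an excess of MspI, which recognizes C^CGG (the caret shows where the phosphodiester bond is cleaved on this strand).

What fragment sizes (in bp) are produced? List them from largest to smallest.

MspI sites (CCGG) start at positions 90, 119.
MspI cuts after the first base of each site, so after positions 90, 119.
Linear molecule, 2 cuts → 3 fragments:
  1–90 → 90 bp
  91–119 → 29 bp
  120–179 → 60 bp
Sorted largest to smallest: 90, 60, 29 bp.

90, 60, 29 bp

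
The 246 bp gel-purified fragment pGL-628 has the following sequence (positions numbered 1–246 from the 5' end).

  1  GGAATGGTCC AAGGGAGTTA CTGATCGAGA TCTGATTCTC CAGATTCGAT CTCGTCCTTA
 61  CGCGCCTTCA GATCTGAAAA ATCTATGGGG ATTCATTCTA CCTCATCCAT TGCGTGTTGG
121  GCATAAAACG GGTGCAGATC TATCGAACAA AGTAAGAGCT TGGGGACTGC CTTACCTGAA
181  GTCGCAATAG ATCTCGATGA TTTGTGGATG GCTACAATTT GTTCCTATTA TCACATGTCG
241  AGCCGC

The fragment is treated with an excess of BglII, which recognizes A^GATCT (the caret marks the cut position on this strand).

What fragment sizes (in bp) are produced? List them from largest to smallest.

66, 57, 53, 42, 28 bp

BglII sites (AGATCT) start at positions 28, 70, 136, 189.
BglII cuts after the first base of each site, so after positions 28, 70, 136, 189.
Linear molecule, 4 cuts → 5 fragments:
  1–28 → 28 bp
  29–70 → 42 bp
  71–136 → 66 bp
  137–189 → 53 bp
  190–246 → 57 bp
Sorted largest to smallest: 66, 57, 53, 42, 28 bp.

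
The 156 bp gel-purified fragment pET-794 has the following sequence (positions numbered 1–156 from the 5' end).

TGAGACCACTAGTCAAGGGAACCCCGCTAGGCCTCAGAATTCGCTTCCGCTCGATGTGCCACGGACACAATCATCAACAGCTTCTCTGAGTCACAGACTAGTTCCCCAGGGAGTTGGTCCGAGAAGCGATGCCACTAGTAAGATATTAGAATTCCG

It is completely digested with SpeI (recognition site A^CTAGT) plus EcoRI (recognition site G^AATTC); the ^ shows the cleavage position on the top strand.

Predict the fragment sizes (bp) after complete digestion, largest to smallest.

SpeI sites (ACTAGT) start at positions 8, 97, 134.
SpeI cuts after the first base of each site, so after positions 8, 97, 134.
EcoRI sites (GAATTC) start at positions 37, 149.
EcoRI cuts after the first base of each site, so after positions 37, 149.
Combined cut positions: 8, 37, 97, 134, 149.
Linear molecule, 5 cuts → 6 fragments:
  1–8 → 8 bp
  9–37 → 29 bp
  38–97 → 60 bp
  98–134 → 37 bp
  135–149 → 15 bp
  150–156 → 7 bp
Sorted largest to smallest: 60, 37, 29, 15, 8, 7 bp.

60, 37, 29, 15, 8, 7 bp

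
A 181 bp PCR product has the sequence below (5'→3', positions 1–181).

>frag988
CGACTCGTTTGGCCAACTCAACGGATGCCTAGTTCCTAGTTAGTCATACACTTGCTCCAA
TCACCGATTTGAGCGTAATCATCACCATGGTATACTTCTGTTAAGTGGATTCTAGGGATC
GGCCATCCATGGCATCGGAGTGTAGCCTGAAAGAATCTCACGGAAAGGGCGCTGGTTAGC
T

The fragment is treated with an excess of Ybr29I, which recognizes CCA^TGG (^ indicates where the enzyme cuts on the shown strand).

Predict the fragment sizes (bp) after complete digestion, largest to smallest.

87, 52, 42 bp

Ybr29I sites (CCATGG) start at positions 85, 127.
Ybr29I cuts after base 3 of each site, so after positions 87, 129.
Linear molecule, 2 cuts → 3 fragments:
  1–87 → 87 bp
  88–129 → 42 bp
  130–181 → 52 bp
Sorted largest to smallest: 87, 52, 42 bp.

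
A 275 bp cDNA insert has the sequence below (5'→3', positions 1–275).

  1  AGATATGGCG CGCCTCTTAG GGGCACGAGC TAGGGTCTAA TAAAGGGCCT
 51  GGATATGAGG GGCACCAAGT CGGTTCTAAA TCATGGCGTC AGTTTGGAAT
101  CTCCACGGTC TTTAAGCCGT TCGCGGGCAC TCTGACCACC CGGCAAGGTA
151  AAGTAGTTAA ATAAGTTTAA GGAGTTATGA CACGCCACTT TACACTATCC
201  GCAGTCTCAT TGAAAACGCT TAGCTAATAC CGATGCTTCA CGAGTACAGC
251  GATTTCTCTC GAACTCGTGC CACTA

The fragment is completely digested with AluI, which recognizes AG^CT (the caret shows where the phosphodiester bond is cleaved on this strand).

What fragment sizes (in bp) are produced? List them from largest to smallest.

AluI sites (AGCT) start at positions 28, 222.
AluI cuts after base 2 of each site, so after positions 29, 223.
Linear molecule, 2 cuts → 3 fragments:
  1–29 → 29 bp
  30–223 → 194 bp
  224–275 → 52 bp
Sorted largest to smallest: 194, 52, 29 bp.

194, 52, 29 bp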